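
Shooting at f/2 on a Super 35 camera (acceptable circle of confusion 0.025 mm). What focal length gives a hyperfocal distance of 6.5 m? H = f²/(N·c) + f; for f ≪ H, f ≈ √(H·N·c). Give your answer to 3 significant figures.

From H = f²/(N·c) + f, with f ≪ H: f ≈ √(H·N·c) = √(6500 × 2 × 0.025) = √325.00 ≈ 18.03 mm.
The +f correction barely moves this — solving exactly, f² + N·c·f − N·c·H = 0 ⇒ f = (−N·c + √((N·c)² + 4·N·c·H))/2 = (−0.05 + √1300.0)/2 ≈ 18.003 mm, so f ≈ 18.0 mm.

18.0 mm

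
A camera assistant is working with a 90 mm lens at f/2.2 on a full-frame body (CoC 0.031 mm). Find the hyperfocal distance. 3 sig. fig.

Hyperfocal distance H = f²/(N·c) + f = 90²/(2.2 × 0.031) + 90 = 8100/0.0682 + 90 ≈ 118858.3 mm ≈ 119 m.

119 m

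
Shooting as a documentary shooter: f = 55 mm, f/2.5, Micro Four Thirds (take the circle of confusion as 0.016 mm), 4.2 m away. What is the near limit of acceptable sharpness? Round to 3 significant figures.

3.98 m

Hyperfocal distance H = f²/(N·c) + f = 55²/(2.5 × 0.016) + 55 = 3025/0.04 + 55 ≈ 75680.0 mm ≈ 75.68 m.
Near limit Dn = s·(H − f)/(H + s − 2f) = 4200 × (75680.0 − 55) / (75680.0 + 4200 − 2 × 55) = 4200 × 75625.0 / 79770.0 ≈ 3981.8 mm ≈ 3.98 m.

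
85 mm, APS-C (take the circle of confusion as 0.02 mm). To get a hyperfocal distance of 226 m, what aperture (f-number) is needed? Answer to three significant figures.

f/1.60

Rearrange H = f²/(N·c) + f for N: N = f² / ((H − f)·c).
N = 85² / ((226000 − 85) × 0.02) = 7225 / 4518 ≈ 1.60.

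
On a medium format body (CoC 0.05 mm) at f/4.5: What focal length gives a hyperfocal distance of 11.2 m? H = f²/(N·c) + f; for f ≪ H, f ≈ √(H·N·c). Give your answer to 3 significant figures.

50.1 mm

From H = f²/(N·c) + f, with f ≪ H: f ≈ √(H·N·c) = √(11200 × 4.5 × 0.05) = √2520.0 ≈ 50.20 mm.
Exact: f² + N·c·f − N·c·H = 0 ⇒ f = (−N·c + √((N·c)² + 4·N·c·H))/2 = (−0.225 + √10080)/2 ≈ 50.087 mm ≈ 50.1 mm.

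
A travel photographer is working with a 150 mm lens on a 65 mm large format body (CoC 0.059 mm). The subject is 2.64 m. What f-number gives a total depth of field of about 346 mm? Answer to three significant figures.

f/9.99

Write h = H − f = f²/(N·c). The thin-lens limits are Dn = s·h/(h + (s−f)) and Df = s·h/(h − (s−f)), so DoF = Df − Dn = 2·s·(s−f)·h / (h² − (s−f)²).
That is a quadratic in h: DoF·h² − 2·s·(s−f)·h − DoF·(s−f)² = 0 ⇒ h = (s−f)·(s + √(s² + DoF²)) / DoF = 2490 × (2640 + √(2640² + 346²)) / 346 = 2490 × (2640 + 2662.58) / 346 ≈ 38160 mm.
Then N = f²/(c·h) = 150² / (0.059 × 38160) = 22500 / 2251.4 ≈ 9.99.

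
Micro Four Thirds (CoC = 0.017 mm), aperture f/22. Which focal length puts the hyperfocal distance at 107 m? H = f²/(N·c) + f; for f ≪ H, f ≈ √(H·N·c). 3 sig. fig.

200 mm

From H = f²/(N·c) + f, with f ≪ H: f ≈ √(H·N·c) = √(107000 × 22 × 0.017) = √40018 ≈ 200.0 mm.
The +f correction barely moves this — solving exactly, f² + N·c·f − N·c·H = 0 ⇒ f = (−N·c + √((N·c)² + 4·N·c·H))/2 = (−0.374 + √160072)/2 ≈ 199.86 mm, so f ≈ 200 mm.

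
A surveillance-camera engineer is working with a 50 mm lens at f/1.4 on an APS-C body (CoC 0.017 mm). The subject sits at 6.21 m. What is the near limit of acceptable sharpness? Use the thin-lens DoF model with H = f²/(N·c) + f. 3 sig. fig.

Hyperfocal distance H = f²/(N·c) + f = 50²/(1.4 × 0.017) + 50 = 2500/0.0238 + 50 ≈ 105092.0 mm ≈ 105.1 m.
Near limit Dn = s·(H − f)/(H + s − 2f) = 6210 × (105092.0 − 50) / (105092.0 + 6210 − 2 × 50) = 6210 × 105042.0 / 111202.0 ≈ 5866.0 mm ≈ 5.87 m.

5.87 m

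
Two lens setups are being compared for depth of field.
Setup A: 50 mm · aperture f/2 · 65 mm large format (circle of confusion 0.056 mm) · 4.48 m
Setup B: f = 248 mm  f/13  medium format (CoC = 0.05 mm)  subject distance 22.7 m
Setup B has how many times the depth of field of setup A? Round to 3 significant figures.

6.17

Setup A: H = 50²/(2×0.056) + 50 ≈ 22371.4 mm; DoF = Df − Dn = 5589.3 − 3738.1 ≈ 1851.2 mm.
Setup B: H = 248²/(13×0.05) + 248 ≈ 94869.5 mm; DoF = Df − Dn = 29762 − 18347 ≈ 11415 mm.
Ratio = 11415 / 1851.2 ≈ 6.17.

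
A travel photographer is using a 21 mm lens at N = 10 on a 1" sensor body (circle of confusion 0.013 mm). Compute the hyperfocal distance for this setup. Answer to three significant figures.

3.41 m

Hyperfocal distance H = f²/(N·c) + f = 21²/(10 × 0.013) + 21 = 441/0.13 + 21 ≈ 3413.3 mm ≈ 3.41 m.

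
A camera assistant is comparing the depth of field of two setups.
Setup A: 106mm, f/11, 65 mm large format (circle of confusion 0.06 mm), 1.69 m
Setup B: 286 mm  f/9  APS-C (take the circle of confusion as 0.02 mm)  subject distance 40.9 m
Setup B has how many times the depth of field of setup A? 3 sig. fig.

23.2

Setup A: H = 106²/(11×0.06) + 106 ≈ 17130.2 mm; DoF = Df − Dn = 1863.38 − 1546.14 ≈ 317.24 mm.
Setup B: H = 286²/(9×0.02) + 286 ≈ 454708.2 mm; DoF = Df − Dn = 44914.2 − 37544.5 ≈ 7369.7 mm.
Ratio = 7369.7 / 317.24 ≈ 23.2.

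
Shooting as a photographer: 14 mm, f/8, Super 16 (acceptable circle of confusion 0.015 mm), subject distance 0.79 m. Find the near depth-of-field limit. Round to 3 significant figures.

Hyperfocal distance H = f²/(N·c) + f = 14²/(8 × 0.015) + 14 = 196/0.12 + 14 ≈ 1647.3 mm ≈ 1.647 m.
Near limit Dn = s·(H − f)/(H + s − 2f) = 790 × (1647.3 − 14) / (1647.3 + 790 − 2 × 14) = 790 × 1633.3 / 2409.3 ≈ 535.56 mm ≈ 0.536 m.

0.536 m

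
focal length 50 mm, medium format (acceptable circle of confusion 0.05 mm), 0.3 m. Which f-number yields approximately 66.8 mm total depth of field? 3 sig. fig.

f/22

Write h = H − f = f²/(N·c). The thin-lens limits are Dn = s·h/(h + (s−f)) and Df = s·h/(h − (s−f)), so DoF = Df − Dn = 2·s·(s−f)·h / (h² − (s−f)²).
That is a quadratic in h: DoF·h² − 2·s·(s−f)·h − DoF·(s−f)² = 0 ⇒ h = (s−f)·(s + √(s² + DoF²)) / DoF = 250 × (300 + √(300² + 66.8²)) / 66.8 = 250 × (300 + 307.347) / 66.8 ≈ 2273.0 mm.
Then N = f²/(c·h) = 50² / (0.05 × 2273.0) = 2500 / 113.65 ≈ 22.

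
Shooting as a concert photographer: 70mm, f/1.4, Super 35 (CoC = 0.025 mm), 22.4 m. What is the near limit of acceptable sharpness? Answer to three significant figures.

19.3 m

Hyperfocal distance H = f²/(N·c) + f = 70²/(1.4 × 0.025) + 70 = 4900/0.035 + 70 ≈ 140070.0 mm ≈ 140.1 m.
Near limit Dn = s·(H − f)/(H + s − 2f) = 22400 × (140070.0 − 70) / (140070.0 + 22400 − 2 × 70) = 22400 × 140000.0 / 162330.0 ≈ 19319 mm ≈ 19.3 m.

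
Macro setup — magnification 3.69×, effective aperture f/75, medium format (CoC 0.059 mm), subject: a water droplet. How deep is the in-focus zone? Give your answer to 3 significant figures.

0.650 mm

At magnification m, DoF ≈ 2·N_eff·c/m² = 2 × 75 × 0.059 / 3.69² = 8.85 / 13.62 ≈ 0.65 mm.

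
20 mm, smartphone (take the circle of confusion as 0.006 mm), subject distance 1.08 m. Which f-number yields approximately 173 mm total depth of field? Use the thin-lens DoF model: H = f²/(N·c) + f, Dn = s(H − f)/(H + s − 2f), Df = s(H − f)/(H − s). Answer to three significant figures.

f/5.01

Write h = H − f = f²/(N·c). The thin-lens limits are Dn = s·h/(h + (s−f)) and Df = s·h/(h − (s−f)), so DoF = Df − Dn = 2·s·(s−f)·h / (h² − (s−f)²).
That is a quadratic in h: DoF·h² − 2·s·(s−f)·h − DoF·(s−f)² = 0 ⇒ h = (s−f)·(s + √(s² + DoF²)) / DoF = 1060 × (1080 + √(1080² + 173²)) / 173 = 1060 × (1080 + 1093.77) / 173 ≈ 13319 mm.
Then N = f²/(c·h) = 20² / (0.006 × 13319) = 400 / 79.914 ≈ 5.01.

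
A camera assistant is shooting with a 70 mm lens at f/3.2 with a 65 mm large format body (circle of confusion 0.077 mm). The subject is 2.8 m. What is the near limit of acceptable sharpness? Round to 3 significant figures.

2.46 m

Hyperfocal distance H = f²/(N·c) + f = 70²/(3.2 × 0.077) + 70 = 4900/0.2464 + 70 ≈ 19956.4 mm ≈ 19.96 m.
Near limit Dn = s·(H − f)/(H + s − 2f) = 2800 × (19956.4 − 70) / (19956.4 + 2800 − 2 × 70) = 2800 × 19886.4 / 22616.4 ≈ 2462.0 mm ≈ 2.46 m.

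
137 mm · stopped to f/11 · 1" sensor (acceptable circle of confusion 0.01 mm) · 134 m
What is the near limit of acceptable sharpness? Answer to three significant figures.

75.1 m

Hyperfocal distance H = f²/(N·c) + f = 137²/(11 × 0.01) + 137 = 18769/0.11 + 137 ≈ 170764.3 mm ≈ 170.8 m.
Near limit Dn = s·(H − f)/(H + s − 2f) = 134000 × (170764.3 − 137) / (170764.3 + 134000 − 2 × 137) = 134000 × 170627.3 / 304490.3 ≈ 75090 mm ≈ 75.1 m.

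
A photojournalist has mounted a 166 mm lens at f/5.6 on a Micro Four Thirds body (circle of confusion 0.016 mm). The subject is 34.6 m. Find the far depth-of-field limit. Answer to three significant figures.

Hyperfocal distance H = f²/(N·c) + f = 166²/(5.6 × 0.016) + 166 = 27556/0.0896 + 166 ≈ 307710.6 mm ≈ 307.7 m.
Far limit Df = s·(H − f)/(H − s) = 34600 × (307710.6 − 166) / (307710.6 − 34600) = 34600 × 307544.6 / 273110.6 ≈ 38962 mm ≈ 39.0 m.

39.0 m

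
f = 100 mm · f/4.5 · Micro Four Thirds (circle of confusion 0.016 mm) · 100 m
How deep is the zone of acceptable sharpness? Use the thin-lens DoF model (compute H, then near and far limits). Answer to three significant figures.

298 m

Hyperfocal distance H = f²/(N·c) + f = 100²/(4.5 × 0.016) + 100 = 10000/0.072 + 100 ≈ 138988.9 mm ≈ 139.0 m.
Near limit Dn = s·(H − f)/(H + s − 2f) = 100000 × (138988.9 − 100) / (138988.9 + 100000 − 2 × 100) = 100000 × 138888.9 / 238788.9 ≈ 58164 mm.
Far limit Df = s·(H − f)/(H − s) = 100000 × (138988.9 − 100) / (138988.9 − 100000) = 100000 × 138888.9 / 38988.9 ≈ 356227 mm.
Depth of field = Df − Dn = 356227 − 58164 ≈ 298063 mm ≈ 298 m.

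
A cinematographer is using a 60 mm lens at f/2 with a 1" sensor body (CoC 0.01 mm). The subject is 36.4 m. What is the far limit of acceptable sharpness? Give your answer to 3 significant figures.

45.6 m

Hyperfocal distance H = f²/(N·c) + f = 60²/(2 × 0.01) + 60 = 3600/0.02 + 60 ≈ 180060.0 mm ≈ 180.1 m.
Far limit Df = s·(H − f)/(H − s) = 36400 × (180060.0 − 60) / (180060.0 − 36400) = 36400 × 180000.0 / 143660.0 ≈ 45608 mm ≈ 45.6 m.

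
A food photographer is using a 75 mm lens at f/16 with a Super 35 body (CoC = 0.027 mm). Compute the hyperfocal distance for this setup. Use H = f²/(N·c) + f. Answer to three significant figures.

Hyperfocal distance H = f²/(N·c) + f = 75²/(16 × 0.027) + 75 = 5625/0.432 + 75 ≈ 13095.8 mm ≈ 13.1 m.

13.1 m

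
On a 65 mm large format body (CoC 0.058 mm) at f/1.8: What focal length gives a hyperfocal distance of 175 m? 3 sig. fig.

From H = f²/(N·c) + f, with f ≪ H: f ≈ √(H·N·c) = √(175000 × 1.8 × 0.058) = √18270 ≈ 135.2 mm.
The +f correction barely moves this — solving exactly, f² + N·c·f − N·c·H = 0 ⇒ f = (−N·c + √((N·c)² + 4·N·c·H))/2 = (−0.1044 + √73080)/2 ≈ 135.11 mm, so f ≈ 135 mm.

135 mm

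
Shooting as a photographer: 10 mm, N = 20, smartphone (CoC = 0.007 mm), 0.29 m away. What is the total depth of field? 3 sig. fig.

Hyperfocal distance H = f²/(N·c) + f = 10²/(20 × 0.007) + 10 = 100/0.14 + 10 ≈ 724.3 mm ≈ 0.724 m.
Near limit Dn = s·(H − f)/(H + s − 2f) = 290 × (724.3 − 10) / (724.3 + 290 − 2 × 10) = 290 × 714.3 / 994.3 ≈ 208.33 mm.
Far limit Df = s·(H − f)/(H − s) = 290 × (724.3 − 10) / (724.3 − 290) = 290 × 714.3 / 434.3 ≈ 476.97 mm.
Depth of field = Df − Dn = 476.97 − 208.33 ≈ 268.64 mm.

269 mm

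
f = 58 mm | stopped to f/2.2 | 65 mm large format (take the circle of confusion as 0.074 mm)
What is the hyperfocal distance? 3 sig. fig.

20.7 m

Hyperfocal distance H = f²/(N·c) + f = 58²/(2.2 × 0.074) + 58 = 3364/0.1628 + 58 ≈ 20721.4 mm ≈ 20.7 m.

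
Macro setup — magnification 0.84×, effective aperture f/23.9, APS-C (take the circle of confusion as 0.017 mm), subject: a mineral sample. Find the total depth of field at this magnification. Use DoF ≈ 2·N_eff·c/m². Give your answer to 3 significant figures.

1.15 mm

At magnification m, DoF ≈ 2·N_eff·c/m² = 2 × 23.9 × 0.017 / 0.84² = 0.8126 / 0.7056 ≈ 1.15 mm.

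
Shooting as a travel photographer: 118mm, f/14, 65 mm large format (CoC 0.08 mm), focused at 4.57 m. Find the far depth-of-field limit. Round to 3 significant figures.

Hyperfocal distance H = f²/(N·c) + f = 118²/(14 × 0.08) + 118 = 13924/1.12 + 118 ≈ 12550.1 mm ≈ 12.55 m.
Far limit Df = s·(H − f)/(H − s) = 4570 × (12550.1 − 118) / (12550.1 − 4570) = 4570 × 12432.1 / 7980.1 ≈ 7119.5 mm ≈ 7.12 m.

7.12 m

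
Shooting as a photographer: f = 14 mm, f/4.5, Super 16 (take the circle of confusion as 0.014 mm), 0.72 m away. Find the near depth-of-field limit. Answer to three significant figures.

0.587 m

Hyperfocal distance H = f²/(N·c) + f = 14²/(4.5 × 0.014) + 14 = 196/0.063 + 14 ≈ 3125.1 mm ≈ 3.125 m.
Near limit Dn = s·(H − f)/(H + s − 2f) = 720 × (3125.1 − 14) / (3125.1 + 720 − 2 × 14) = 720 × 3111.1 / 3817.1 ≈ 586.83 mm ≈ 0.587 m.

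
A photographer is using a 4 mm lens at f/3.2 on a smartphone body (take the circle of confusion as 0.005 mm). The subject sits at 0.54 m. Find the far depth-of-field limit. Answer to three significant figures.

1.16 m

Hyperfocal distance H = f²/(N·c) + f = 4²/(3.2 × 0.005) + 4 = 16/0.016 + 4 ≈ 1004.0 mm ≈ 1.004 m.
Far limit Df = s·(H − f)/(H − s) = 540 × (1004.0 − 4) / (1004.0 − 540) = 540 × 1000.0 / 464.0 ≈ 1163.8 mm ≈ 1.16 m.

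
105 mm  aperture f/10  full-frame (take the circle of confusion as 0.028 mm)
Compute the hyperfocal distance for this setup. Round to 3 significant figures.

39.5 m

Hyperfocal distance H = f²/(N·c) + f = 105²/(10 × 0.028) + 105 = 11025/0.28 + 105 ≈ 39480.0 mm ≈ 39.5 m.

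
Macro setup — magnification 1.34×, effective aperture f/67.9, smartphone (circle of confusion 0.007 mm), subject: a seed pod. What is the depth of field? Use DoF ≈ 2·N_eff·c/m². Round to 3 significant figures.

At magnification m, DoF ≈ 2·N_eff·c/m² = 2 × 67.9 × 0.007 / 1.34² = 0.9506 / 1.796 ≈ 0.529 mm.

0.529 mm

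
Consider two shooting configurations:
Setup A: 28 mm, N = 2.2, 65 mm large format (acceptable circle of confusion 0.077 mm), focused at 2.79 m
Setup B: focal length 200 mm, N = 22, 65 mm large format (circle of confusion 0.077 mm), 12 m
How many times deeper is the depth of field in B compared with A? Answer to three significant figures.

Setup A: H = 28²/(2.2×0.077) + 28 ≈ 4656.1 mm; DoF = Df − Dn = 6919.5 − 1747.3 ≈ 5172.2 mm.
Setup B: H = 200²/(22×0.077) + 200 ≈ 23812.8 mm; DoF = Df − Dn = 23987 − 8001 ≈ 15986 mm.
Ratio = 15986 / 5172.2 ≈ 3.09.

3.09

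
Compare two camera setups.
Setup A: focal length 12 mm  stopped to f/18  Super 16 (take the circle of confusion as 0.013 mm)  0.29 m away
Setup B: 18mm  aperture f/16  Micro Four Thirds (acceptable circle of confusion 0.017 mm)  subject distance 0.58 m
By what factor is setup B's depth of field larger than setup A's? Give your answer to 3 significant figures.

Setup A: H = 12²/(18×0.013) + 12 ≈ 627.4 mm; DoF = Df − Dn = 528.96 − 199.76 ≈ 329.20 mm.
Setup B: H = 18²/(16×0.017) + 18 ≈ 1209.2 mm; DoF = Df − Dn = 1098.07 − 394.07 ≈ 704.00 mm.
Ratio = 704.00 / 329.20 ≈ 2.14.

2.14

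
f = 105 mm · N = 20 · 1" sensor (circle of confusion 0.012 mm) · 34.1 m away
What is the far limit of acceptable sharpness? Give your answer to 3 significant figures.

131 m

Hyperfocal distance H = f²/(N·c) + f = 105²/(20 × 0.012) + 105 = 11025/0.24 + 105 ≈ 46042.5 mm ≈ 46.04 m.
Far limit Df = s·(H − f)/(H − s) = 34100 × (46042.5 − 105) / (46042.5 − 34100) = 34100 × 45937.5 / 11942.5 ≈ 131168 mm ≈ 131 m.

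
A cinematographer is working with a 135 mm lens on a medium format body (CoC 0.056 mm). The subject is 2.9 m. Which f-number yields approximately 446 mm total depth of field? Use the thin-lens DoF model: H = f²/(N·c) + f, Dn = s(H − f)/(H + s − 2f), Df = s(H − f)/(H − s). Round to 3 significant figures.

Write h = H − f = f²/(N·c). The thin-lens limits are Dn = s·h/(h + (s−f)) and Df = s·h/(h − (s−f)), so DoF = Df − Dn = 2·s·(s−f)·h / (h² − (s−f)²).
That is a quadratic in h: DoF·h² − 2·s·(s−f)·h − DoF·(s−f)² = 0 ⇒ h = (s−f)·(s + √(s² + DoF²)) / DoF = 2765 × (2900 + √(2900² + 446²)) / 446 = 2765 × (2900 + 2934.10) / 446 ≈ 36169 mm.
Then N = f²/(c·h) = 135² / (0.056 × 36169) = 18225 / 2025.5 ≈ 9.

f/9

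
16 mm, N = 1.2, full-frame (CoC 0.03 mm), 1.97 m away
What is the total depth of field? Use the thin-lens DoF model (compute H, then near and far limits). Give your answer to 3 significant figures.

Hyperfocal distance H = f²/(N·c) + f = 16²/(1.2 × 0.03) + 16 = 256/0.036 + 16 ≈ 7127.1 mm ≈ 7.127 m.
Near limit Dn = s·(H − f)/(H + s − 2f) = 1970 × (7127.1 − 16) / (7127.1 + 1970 − 2 × 16) = 1970 × 7111.1 / 9065.1 ≈ 1545.4 mm.
Far limit Df = s·(H − f)/(H − s) = 1970 × (7127.1 − 16) / (7127.1 − 1970) = 1970 × 7111.1 / 5157.1 ≈ 2716.4 mm.
Depth of field = Df − Dn = 2716.4 − 1545.4 ≈ 1171.0 mm ≈ 1.17 m.

1.17 m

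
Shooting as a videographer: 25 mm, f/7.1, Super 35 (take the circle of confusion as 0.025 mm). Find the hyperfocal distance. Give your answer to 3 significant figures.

Hyperfocal distance H = f²/(N·c) + f = 25²/(7.1 × 0.025) + 25 = 625/0.1775 + 25 ≈ 3546.1 mm ≈ 3.55 m.

3.55 m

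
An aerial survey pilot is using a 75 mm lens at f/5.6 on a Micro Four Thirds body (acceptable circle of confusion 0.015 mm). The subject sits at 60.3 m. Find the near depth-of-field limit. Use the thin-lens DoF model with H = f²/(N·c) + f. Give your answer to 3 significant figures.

31.7 m

Hyperfocal distance H = f²/(N·c) + f = 75²/(5.6 × 0.015) + 75 = 5625/0.084 + 75 ≈ 67039.3 mm ≈ 67.04 m.
Near limit Dn = s·(H − f)/(H + s − 2f) = 60300 × (67039.3 − 75) / (67039.3 + 60300 − 2 × 75) = 60300 × 66964.3 / 127189.3 ≈ 31748 mm ≈ 31.7 m.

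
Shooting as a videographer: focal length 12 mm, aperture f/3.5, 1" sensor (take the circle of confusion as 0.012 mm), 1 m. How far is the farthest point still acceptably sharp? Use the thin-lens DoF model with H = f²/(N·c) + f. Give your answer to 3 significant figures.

Hyperfocal distance H = f²/(N·c) + f = 12²/(3.5 × 0.012) + 12 = 144/0.042 + 12 ≈ 3440.6 mm ≈ 3.441 m.
Far limit Df = s·(H − f)/(H − s) = 1000 × (3440.6 − 12) / (3440.6 − 1000) = 1000 × 3428.6 / 2440.6 ≈ 1404.8 mm ≈ 1.40 m.

1.40 m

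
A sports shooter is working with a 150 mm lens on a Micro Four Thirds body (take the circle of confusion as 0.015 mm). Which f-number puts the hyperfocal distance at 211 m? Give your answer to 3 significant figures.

Rearrange H = f²/(N·c) + f for N: N = f² / ((H − f)·c).
N = 150² / ((211000 − 150) × 0.015) = 22500 / 3163 ≈ 7.11.

f/7.11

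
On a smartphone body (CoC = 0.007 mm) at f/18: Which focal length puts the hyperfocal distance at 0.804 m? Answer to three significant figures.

10.0 mm

From H = f²/(N·c) + f, with f ≪ H: f ≈ √(H·N·c) = √(804 × 18 × 0.007) = √101.30 ≈ 10.06 mm.
Exact: f² + N·c·f − N·c·H = 0 ⇒ f = (−N·c + √((N·c)² + 4·N·c·H))/2 = (−0.126 + √405.23)/2 ≈ 10.002 mm ≈ 10.0 mm.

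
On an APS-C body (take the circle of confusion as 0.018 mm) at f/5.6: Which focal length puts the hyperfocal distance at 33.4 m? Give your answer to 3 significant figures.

58.0 mm

From H = f²/(N·c) + f, with f ≪ H: f ≈ √(H·N·c) = √(33400 × 5.6 × 0.018) = √3366.7 ≈ 58.02 mm.
The +f correction barely moves this — solving exactly, f² + N·c·f − N·c·H = 0 ⇒ f = (−N·c + √((N·c)² + 4·N·c·H))/2 = (−0.1008 + √13467)/2 ≈ 57.973 mm, so f ≈ 58.0 mm.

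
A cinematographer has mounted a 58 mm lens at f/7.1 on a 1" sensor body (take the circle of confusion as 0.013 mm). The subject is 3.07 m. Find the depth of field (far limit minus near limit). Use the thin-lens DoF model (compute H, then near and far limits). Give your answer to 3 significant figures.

Hyperfocal distance H = f²/(N·c) + f = 58²/(7.1 × 0.013) + 58 = 3364/0.0923 + 58 ≈ 36504.4 mm ≈ 36.50 m.
Near limit Dn = s·(H − f)/(H + s − 2f) = 3070 × (36504.4 − 58) / (36504.4 + 3070 − 2 × 58) = 3070 × 36446.4 / 39458.4 ≈ 2835.66 mm.
Far limit Df = s·(H − f)/(H − s) = 3070 × (36504.4 − 58) / (36504.4 − 3070) = 3070 × 36446.4 / 33434.4 ≈ 3346.57 mm.
Depth of field = Df − Dn = 3346.57 − 2835.66 ≈ 510.91 mm ≈ 0.511 m.

0.511 m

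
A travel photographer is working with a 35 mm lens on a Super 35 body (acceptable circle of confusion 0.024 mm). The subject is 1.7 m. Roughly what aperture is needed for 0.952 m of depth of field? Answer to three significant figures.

Write h = H − f = f²/(N·c). The thin-lens limits are Dn = s·h/(h + (s−f)) and Df = s·h/(h − (s−f)), so DoF = Df − Dn = 2·s·(s−f)·h / (h² − (s−f)²).
That is a quadratic in h: DoF·h² − 2·s·(s−f)·h − DoF·(s−f)² = 0 ⇒ h = (s−f)·(s + √(s² + DoF²)) / DoF = 1665 × (1700 + √(1700² + 952²)) / 952 = 1665 × (1700 + 1948.41) / 952 ≈ 6380.9 mm.
Then N = f²/(c·h) = 35² / (0.024 × 6380.9) = 1225 / 153.14 ≈ 8.

f/8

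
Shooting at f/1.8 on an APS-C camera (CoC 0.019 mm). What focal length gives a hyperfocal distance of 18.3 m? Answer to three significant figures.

25.0 mm

From H = f²/(N·c) + f, with f ≪ H: f ≈ √(H·N·c) = √(18300 × 1.8 × 0.019) = √625.86 ≈ 25.02 mm.
The +f correction barely moves this — solving exactly, f² + N·c·f − N·c·H = 0 ⇒ f = (−N·c + √((N·c)² + 4·N·c·H))/2 = (−0.0342 + √2503.4)/2 ≈ 25.000 mm, so f ≈ 25.0 mm.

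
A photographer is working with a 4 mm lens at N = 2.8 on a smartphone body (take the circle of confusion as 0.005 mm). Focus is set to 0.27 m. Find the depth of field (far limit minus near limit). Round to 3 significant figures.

Hyperfocal distance H = f²/(N·c) + f = 4²/(2.8 × 0.005) + 4 = 16/0.014 + 4 ≈ 1146.9 mm ≈ 1.147 m.
Near limit Dn = s·(H − f)/(H + s − 2f) = 270 × (1146.9 − 4) / (1146.9 + 270 − 2 × 4) = 270 × 1142.9 / 1408.9 ≈ 219.02 mm.
Far limit Df = s·(H − f)/(H − s) = 270 × (1146.9 − 4) / (1146.9 − 270) = 270 × 1142.9 / 876.9 ≈ 351.91 mm.
Depth of field = Df − Dn = 351.91 − 219.02 ≈ 132.89 mm.

133 mm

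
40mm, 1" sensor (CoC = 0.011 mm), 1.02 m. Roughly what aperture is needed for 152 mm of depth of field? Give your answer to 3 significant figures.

f/11

Write h = H − f = f²/(N·c). The thin-lens limits are Dn = s·h/(h + (s−f)) and Df = s·h/(h − (s−f)), so DoF = Df − Dn = 2·s·(s−f)·h / (h² − (s−f)²).
That is a quadratic in h: DoF·h² − 2·s·(s−f)·h − DoF·(s−f)² = 0 ⇒ h = (s−f)·(s + √(s² + DoF²)) / DoF = 980 × (1020 + √(1020² + 152²)) / 152 = 980 × (1020 + 1031.26) / 152 ≈ 13225 mm.
Then N = f²/(c·h) = 40² / (0.011 × 13225) = 1600 / 145.48 ≈ 11.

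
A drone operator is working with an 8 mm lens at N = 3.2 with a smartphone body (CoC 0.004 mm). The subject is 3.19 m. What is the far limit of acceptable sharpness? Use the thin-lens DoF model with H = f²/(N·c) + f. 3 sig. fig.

8.77 m

Hyperfocal distance H = f²/(N·c) + f = 8²/(3.2 × 0.004) + 8 = 64/0.0128 + 8 ≈ 5008.0 mm ≈ 5.008 m.
Far limit Df = s·(H − f)/(H − s) = 3190 × (5008.0 − 8) / (5008.0 − 3190) = 3190 × 5000.0 / 1818.0 ≈ 8773.4 mm ≈ 8.77 m.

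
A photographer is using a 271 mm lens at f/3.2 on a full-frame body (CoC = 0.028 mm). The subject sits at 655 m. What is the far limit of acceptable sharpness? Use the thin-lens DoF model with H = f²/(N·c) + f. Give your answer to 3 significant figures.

Hyperfocal distance H = f²/(N·c) + f = 271²/(3.2 × 0.028) + 271 = 73441/0.0896 + 271 ≈ 819925.0 mm ≈ 819.9 m.
Far limit Df = s·(H − f)/(H − s) = 655000 × (819925.0 − 271) / (819925.0 − 655000) = 655000 × 819654.0 / 164925.0 ≈ 3255257 mm ≈ 3260 m.

3260 m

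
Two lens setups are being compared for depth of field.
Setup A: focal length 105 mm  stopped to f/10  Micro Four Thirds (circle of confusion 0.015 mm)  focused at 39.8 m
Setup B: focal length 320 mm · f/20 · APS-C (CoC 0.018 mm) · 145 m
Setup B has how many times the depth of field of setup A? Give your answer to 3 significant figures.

Setup A: H = 105²/(10×0.015) + 105 ≈ 73605.0 mm; DoF = Df − Dn = 86535 − 25843 ≈ 60692 mm.
Setup B: H = 320²/(20×0.018) + 320 ≈ 284764.4 mm; DoF = Df − Dn = 295100 − 96113 ≈ 198987 mm.
Ratio = 198987 / 60692 ≈ 3.28.

3.28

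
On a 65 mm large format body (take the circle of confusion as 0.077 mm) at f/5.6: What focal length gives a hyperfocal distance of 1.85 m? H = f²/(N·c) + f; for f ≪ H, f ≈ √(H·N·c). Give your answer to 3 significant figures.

28.0 mm

From H = f²/(N·c) + f, with f ≪ H: f ≈ √(H·N·c) = √(1850 × 5.6 × 0.077) = √797.72 ≈ 28.24 mm.
Exact: f² + N·c·f − N·c·H = 0 ⇒ f = (−N·c + √((N·c)² + 4·N·c·H))/2 = (−0.4312 + √3191.1)/2 ≈ 28.029 mm ≈ 28.0 mm.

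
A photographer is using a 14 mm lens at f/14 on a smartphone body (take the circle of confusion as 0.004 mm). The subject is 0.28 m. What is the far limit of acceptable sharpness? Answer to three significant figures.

Hyperfocal distance H = f²/(N·c) + f = 14²/(14 × 0.004) + 14 = 196/0.056 + 14 ≈ 3514.0 mm ≈ 3.514 m.
Far limit Df = s·(H − f)/(H − s) = 280 × (3514.0 − 14) / (3514.0 − 280) = 280 × 3500.0 / 3234.0 ≈ 303.03 mm.

303 mm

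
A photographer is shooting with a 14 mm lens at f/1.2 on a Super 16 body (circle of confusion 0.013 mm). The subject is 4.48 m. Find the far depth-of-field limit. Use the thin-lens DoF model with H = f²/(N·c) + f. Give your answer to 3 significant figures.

6.95 m

Hyperfocal distance H = f²/(N·c) + f = 14²/(1.2 × 0.013) + 14 = 196/0.0156 + 14 ≈ 12578.1 mm ≈ 12.58 m.
Far limit Df = s·(H − f)/(H − s) = 4480 × (12578.1 − 14) / (12578.1 − 4480) = 4480 × 12564.1 / 8098.1 ≈ 6950.7 mm ≈ 6.95 m.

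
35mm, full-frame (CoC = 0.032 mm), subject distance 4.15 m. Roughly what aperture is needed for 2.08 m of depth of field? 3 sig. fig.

f/2.20

Write h = H − f = f²/(N·c). The thin-lens limits are Dn = s·h/(h + (s−f)) and Df = s·h/(h − (s−f)), so DoF = Df − Dn = 2·s·(s−f)·h / (h² − (s−f)²).
That is a quadratic in h: DoF·h² − 2·s·(s−f)·h − DoF·(s−f)² = 0 ⇒ h = (s−f)·(s + √(s² + DoF²)) / DoF = 4115 × (4150 + √(4150² + 2080²)) / 2080 = 4115 × (4150 + 4642.08) / 2080 ≈ 17394 mm.
Then N = f²/(c·h) = 35² / (0.032 × 17394) = 1225 / 556.61 ≈ 2.20.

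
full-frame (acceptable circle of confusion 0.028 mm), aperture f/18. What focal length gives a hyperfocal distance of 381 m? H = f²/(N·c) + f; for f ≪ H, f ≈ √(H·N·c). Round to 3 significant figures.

From H = f²/(N·c) + f, with f ≪ H: f ≈ √(H·N·c) = √(381000 × 18 × 0.028) = √192024 ≈ 438.2 mm.
The +f correction barely moves this — solving exactly, f² + N·c·f − N·c·H = 0 ⇒ f = (−N·c + √((N·c)² + 4·N·c·H))/2 = (−0.504 + √768096)/2 ≈ 437.95 mm, so f ≈ 438 mm.

438 mm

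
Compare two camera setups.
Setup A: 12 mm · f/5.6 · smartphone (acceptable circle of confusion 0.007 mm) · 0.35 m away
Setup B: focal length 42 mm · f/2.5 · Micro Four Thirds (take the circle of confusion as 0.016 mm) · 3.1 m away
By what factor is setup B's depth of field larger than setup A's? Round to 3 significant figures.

Setup A: H = 12²/(5.6×0.007) + 12 ≈ 3685.5 mm; DoF = Df − Dn = 385.467 − 320.510 ≈ 64.957 mm.
Setup B: H = 42²/(2.5×0.016) + 42 ≈ 44142.0 mm; DoF = Df − Dn = 3330.98 − 2898.98 ≈ 432.00 mm.
Ratio = 432.00 / 64.957 ≈ 6.65.

6.65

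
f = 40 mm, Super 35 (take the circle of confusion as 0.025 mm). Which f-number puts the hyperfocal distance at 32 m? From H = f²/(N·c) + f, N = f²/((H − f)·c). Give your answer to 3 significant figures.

Rearrange H = f²/(N·c) + f for N: N = f² / ((H − f)·c).
N = 40² / ((32000 − 40) × 0.025) = 1600 / 799.0 ≈ 2.00.

f/2.00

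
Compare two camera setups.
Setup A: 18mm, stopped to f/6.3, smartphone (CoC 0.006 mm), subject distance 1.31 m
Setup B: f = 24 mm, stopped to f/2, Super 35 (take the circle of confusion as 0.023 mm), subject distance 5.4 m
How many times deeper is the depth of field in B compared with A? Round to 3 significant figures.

Setup A: H = 18²/(6.3×0.006) + 18 ≈ 8589.4 mm; DoF = Df − Dn = 1542.51 − 1138.40 ≈ 404.11 mm.
Setup B: H = 24²/(2×0.023) + 24 ≈ 12545.7 mm; DoF = Df − Dn = 9462.6 − 3778.0 ≈ 5684.6 mm.
Ratio = 5684.6 / 404.11 ≈ 14.1.

14.1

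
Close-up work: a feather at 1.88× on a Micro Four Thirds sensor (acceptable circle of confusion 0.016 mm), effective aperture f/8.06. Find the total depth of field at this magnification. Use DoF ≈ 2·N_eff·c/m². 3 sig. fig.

At magnification m, DoF ≈ 2·N_eff·c/m² = 2 × 8.06 × 0.016 / 1.88² = 0.2579 / 3.534 ≈ 0.073 mm.

0.0730 mm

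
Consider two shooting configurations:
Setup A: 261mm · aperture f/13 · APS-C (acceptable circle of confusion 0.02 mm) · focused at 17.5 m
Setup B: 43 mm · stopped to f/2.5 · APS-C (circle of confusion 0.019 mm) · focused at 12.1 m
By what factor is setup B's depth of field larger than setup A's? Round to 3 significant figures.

3.58

Setup A: H = 261²/(13×0.02) + 261 ≈ 262264.8 mm; DoF = Df − Dn = 18732.5 − 16419.6 ≈ 2312.9 mm.
Setup B: H = 43²/(2.5×0.019) + 43 ≈ 38969.3 mm; DoF = Df − Dn = 17529.6 − 9238.5 ≈ 8291.1 mm.
Ratio = 8291.1 / 2312.9 ≈ 3.58.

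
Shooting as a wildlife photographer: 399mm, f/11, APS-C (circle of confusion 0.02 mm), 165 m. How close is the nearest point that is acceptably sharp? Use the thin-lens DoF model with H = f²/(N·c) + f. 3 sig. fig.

134 m

Hyperfocal distance H = f²/(N·c) + f = 399²/(11 × 0.02) + 399 = 159201/0.22 + 399 ≈ 724039.9 mm ≈ 724.0 m.
Near limit Dn = s·(H − f)/(H + s − 2f) = 165000 × (724039.9 − 399) / (724039.9 + 165000 − 2 × 399) = 165000 × 723640.9 / 888241.9 ≈ 134424 mm ≈ 134 m.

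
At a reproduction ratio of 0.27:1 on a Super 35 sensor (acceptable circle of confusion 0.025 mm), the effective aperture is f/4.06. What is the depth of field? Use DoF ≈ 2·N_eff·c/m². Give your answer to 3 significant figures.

At magnification m, DoF ≈ 2·N_eff·c/m² = 2 × 4.06 × 0.025 / 0.27² = 0.203 / 0.0729 ≈ 2.78 mm.

2.78 mm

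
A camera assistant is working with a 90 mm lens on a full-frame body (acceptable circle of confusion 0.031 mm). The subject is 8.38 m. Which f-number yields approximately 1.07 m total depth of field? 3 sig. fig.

Write h = H − f = f²/(N·c). The thin-lens limits are Dn = s·h/(h + (s−f)) and Df = s·h/(h − (s−f)), so DoF = Df − Dn = 2·s·(s−f)·h / (h² − (s−f)²).
That is a quadratic in h: DoF·h² − 2·s·(s−f)·h − DoF·(s−f)² = 0 ⇒ h = (s−f)·(s + √(s² + DoF²)) / DoF = 8290 × (8380 + √(8380² + 1070²)) / 1070 = 8290 × (8380 + 8448.04) / 1070 ≈ 130378 mm.
Then N = f²/(c·h) = 90² / (0.031 × 130378) = 8100 / 4041.7 ≈ 2.00.

f/2.00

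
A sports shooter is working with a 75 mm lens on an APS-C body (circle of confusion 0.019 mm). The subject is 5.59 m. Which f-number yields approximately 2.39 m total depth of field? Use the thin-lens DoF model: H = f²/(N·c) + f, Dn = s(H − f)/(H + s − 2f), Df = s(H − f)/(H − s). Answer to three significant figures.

f/11

Write h = H − f = f²/(N·c). The thin-lens limits are Dn = s·h/(h + (s−f)) and Df = s·h/(h − (s−f)), so DoF = Df − Dn = 2·s·(s−f)·h / (h² − (s−f)²).
That is a quadratic in h: DoF·h² − 2·s·(s−f)·h − DoF·(s−f)² = 0 ⇒ h = (s−f)·(s + √(s² + DoF²)) / DoF = 5515 × (5590 + √(5590² + 2390²)) / 2390 = 5515 × (5590 + 6079.49) / 2390 ≈ 26928 mm.
Then N = f²/(c·h) = 75² / (0.019 × 26928) = 5625 / 511.63 ≈ 11.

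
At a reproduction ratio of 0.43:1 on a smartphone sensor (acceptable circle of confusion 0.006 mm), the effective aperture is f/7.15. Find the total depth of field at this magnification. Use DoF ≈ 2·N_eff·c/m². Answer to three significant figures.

At magnification m, DoF ≈ 2·N_eff·c/m² = 2 × 7.15 × 0.006 / 0.43² = 0.0858 / 0.1849 ≈ 0.464 mm.

0.464 mm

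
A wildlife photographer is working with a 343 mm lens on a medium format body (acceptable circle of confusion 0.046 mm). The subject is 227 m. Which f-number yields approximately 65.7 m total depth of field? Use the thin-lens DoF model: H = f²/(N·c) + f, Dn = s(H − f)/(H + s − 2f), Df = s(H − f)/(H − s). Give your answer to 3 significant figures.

Write h = H − f = f²/(N·c). The thin-lens limits are Dn = s·h/(h + (s−f)) and Df = s·h/(h − (s−f)), so DoF = Df − Dn = 2·s·(s−f)·h / (h² − (s−f)²).
That is a quadratic in h: DoF·h² − 2·s·(s−f)·h − DoF·(s−f)² = 0 ⇒ h = (s−f)·(s + √(s² + DoF²)) / DoF = 226657 × (227000 + √(227000² + 65700²)) / 65700 = 226657 × (227000 + 236317) / 65700 ≈ 1598386 mm.
Then N = f²/(c·h) = 343² / (0.046 × 1598386) = 117649 / 73526 ≈ 1.60.

f/1.60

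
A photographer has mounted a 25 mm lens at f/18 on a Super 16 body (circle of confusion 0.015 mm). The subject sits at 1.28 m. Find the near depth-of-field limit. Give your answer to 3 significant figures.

Hyperfocal distance H = f²/(N·c) + f = 25²/(18 × 0.015) + 25 = 625/0.27 + 25 ≈ 2339.8 mm ≈ 2.340 m.
Near limit Dn = s·(H − f)/(H + s − 2f) = 1280 × (2339.8 − 25) / (2339.8 + 1280 − 2 × 25) = 1280 × 2314.8 / 3569.8 ≈ 830.00 mm ≈ 0.830 m.

0.830 m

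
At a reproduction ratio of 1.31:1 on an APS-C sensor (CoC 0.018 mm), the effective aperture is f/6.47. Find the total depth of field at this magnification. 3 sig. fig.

0.136 mm

At magnification m, DoF ≈ 2·N_eff·c/m² = 2 × 6.47 × 0.018 / 1.31² = 0.2329 / 1.716 ≈ 0.136 mm.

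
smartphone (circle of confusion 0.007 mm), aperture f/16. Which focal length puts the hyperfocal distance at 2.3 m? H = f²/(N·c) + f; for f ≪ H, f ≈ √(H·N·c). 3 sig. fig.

16.0 mm

From H = f²/(N·c) + f, with f ≪ H: f ≈ √(H·N·c) = √(2300 × 16 × 0.007) = √257.60 ≈ 16.05 mm.
Exact: f² + N·c·f − N·c·H = 0 ⇒ f = (−N·c + √((N·c)² + 4·N·c·H))/2 = (−0.112 + √1030.4)/2 ≈ 15.994 mm ≈ 16.0 mm.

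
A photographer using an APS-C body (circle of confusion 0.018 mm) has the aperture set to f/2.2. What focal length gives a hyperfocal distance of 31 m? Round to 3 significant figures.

From H = f²/(N·c) + f, with f ≪ H: f ≈ √(H·N·c) = √(31000 × 2.2 × 0.018) = √1227.6 ≈ 35.04 mm.
The +f correction barely moves this — solving exactly, f² + N·c·f − N·c·H = 0 ⇒ f = (−N·c + √((N·c)² + 4·N·c·H))/2 = (−0.0396 + √4910.4)/2 ≈ 35.017 mm, so f ≈ 35.0 mm.

35.0 mm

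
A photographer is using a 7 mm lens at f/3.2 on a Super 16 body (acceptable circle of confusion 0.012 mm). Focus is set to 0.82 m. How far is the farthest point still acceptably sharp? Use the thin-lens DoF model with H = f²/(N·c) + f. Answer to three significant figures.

2.26 m

Hyperfocal distance H = f²/(N·c) + f = 7²/(3.2 × 0.012) + 7 = 49/0.0384 + 7 ≈ 1283.0 mm ≈ 1.283 m.
Far limit Df = s·(H − f)/(H − s) = 820 × (1283.0 − 7) / (1283.0 − 820) = 820 × 1276.0 / 463.0 ≈ 2259.7 mm ≈ 2.26 m.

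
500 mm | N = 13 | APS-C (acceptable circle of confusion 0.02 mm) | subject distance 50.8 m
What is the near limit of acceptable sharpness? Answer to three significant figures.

Hyperfocal distance H = f²/(N·c) + f = 500²/(13 × 0.02) + 500 = 250000/0.26 + 500 ≈ 962038.5 mm ≈ 962.0 m.
Near limit Dn = s·(H − f)/(H + s − 2f) = 50800 × (962038.5 − 500) / (962038.5 + 50800 − 2 × 500) = 50800 × 961538.5 / 1011838.5 ≈ 48275 mm ≈ 48.3 m.

48.3 m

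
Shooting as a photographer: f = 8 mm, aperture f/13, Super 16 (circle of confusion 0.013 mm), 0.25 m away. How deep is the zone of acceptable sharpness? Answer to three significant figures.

Hyperfocal distance H = f²/(N·c) + f = 8²/(13 × 0.013) + 8 = 64/0.169 + 8 ≈ 386.7 mm ≈ 0.387 m.
Near limit Dn = s·(H − f)/(H + s − 2f) = 250 × (386.7 − 8) / (386.7 + 250 − 2 × 8) = 250 × 378.7 / 620.7 ≈ 152.53 mm.
Far limit Df = s·(H − f)/(H − s) = 250 × (386.7 − 8) / (386.7 − 250) = 250 × 378.7 / 136.7 ≈ 692.58 mm.
Depth of field = Df − Dn = 692.58 − 152.53 ≈ 540.05 mm ≈ 0.540 m.

0.540 m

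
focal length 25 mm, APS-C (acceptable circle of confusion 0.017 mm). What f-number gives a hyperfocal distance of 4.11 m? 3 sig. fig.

f/9

Rearrange H = f²/(N·c) + f for N: N = f² / ((H − f)·c).
N = 25² / ((4110 − 25) × 0.017) = 625 / 69.45 ≈ 9.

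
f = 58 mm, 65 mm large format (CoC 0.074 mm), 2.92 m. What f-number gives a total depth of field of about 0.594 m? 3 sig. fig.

f/1.60

Write h = H − f = f²/(N·c). The thin-lens limits are Dn = s·h/(h + (s−f)) and Df = s·h/(h − (s−f)), so DoF = Df − Dn = 2·s·(s−f)·h / (h² − (s−f)²).
That is a quadratic in h: DoF·h² − 2·s·(s−f)·h − DoF·(s−f)² = 0 ⇒ h = (s−f)·(s + √(s² + DoF²)) / DoF = 2862 × (2920 + √(2920² + 594²)) / 594 = 2862 × (2920 + 2979.80) / 594 ≈ 28426 mm.
Then N = f²/(c·h) = 58² / (0.074 × 28426) = 3364 / 2103.5 ≈ 1.60.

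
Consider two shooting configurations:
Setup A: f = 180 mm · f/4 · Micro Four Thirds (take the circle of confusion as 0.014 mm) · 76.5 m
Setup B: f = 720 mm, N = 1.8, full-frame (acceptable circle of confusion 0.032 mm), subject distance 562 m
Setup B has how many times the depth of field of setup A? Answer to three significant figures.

Setup A: H = 180²/(4×0.014) + 180 ≈ 578751.4 mm; DoF = Df − Dn = 88125 − 67585 ≈ 20540 mm.
Setup B: H = 720²/(1.8×0.032) + 720 ≈ 9000720.0 mm; DoF = Df − Dn = 599380 − 529009 ≈ 70371 mm.
Ratio = 70371 / 20540 ≈ 3.43.

3.43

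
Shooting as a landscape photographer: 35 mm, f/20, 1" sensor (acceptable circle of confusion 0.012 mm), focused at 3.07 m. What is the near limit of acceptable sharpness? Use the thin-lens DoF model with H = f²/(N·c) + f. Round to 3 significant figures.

Hyperfocal distance H = f²/(N·c) + f = 35²/(20 × 0.012) + 35 = 1225/0.24 + 35 ≈ 5139.2 mm ≈ 5.139 m.
Near limit Dn = s·(H − f)/(H + s − 2f) = 3070 × (5139.2 − 35) / (5139.2 + 3070 − 2 × 35) = 3070 × 5104.2 / 8139.2 ≈ 1925.2 mm ≈ 1.93 m.

1.93 m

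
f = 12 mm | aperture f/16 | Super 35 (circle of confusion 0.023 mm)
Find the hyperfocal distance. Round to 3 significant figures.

Hyperfocal distance H = f²/(N·c) + f = 12²/(16 × 0.023) + 12 = 144/0.368 + 12 ≈ 403.3 mm ≈ 0.403 m.

403 mm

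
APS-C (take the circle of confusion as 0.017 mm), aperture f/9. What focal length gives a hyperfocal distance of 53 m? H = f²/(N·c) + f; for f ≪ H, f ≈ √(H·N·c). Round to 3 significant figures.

90.0 mm

From H = f²/(N·c) + f, with f ≪ H: f ≈ √(H·N·c) = √(53000 × 9 × 0.017) = √8109.0 ≈ 90.05 mm.
Exact: f² + N·c·f − N·c·H = 0 ⇒ f = (−N·c + √((N·c)² + 4·N·c·H))/2 = (−0.153 + √32436)/2 ≈ 89.974 mm ≈ 90.0 mm.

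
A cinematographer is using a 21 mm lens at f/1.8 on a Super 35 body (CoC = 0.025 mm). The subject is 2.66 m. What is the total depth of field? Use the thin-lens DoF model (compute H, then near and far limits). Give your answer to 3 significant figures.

1.54 m

Hyperfocal distance H = f²/(N·c) + f = 21²/(1.8 × 0.025) + 21 = 441/0.045 + 21 ≈ 9821.0 mm ≈ 9.821 m.
Near limit Dn = s·(H − f)/(H + s − 2f) = 2660 × (9821.0 − 21) / (9821.0 + 2660 − 2 × 21) = 2660 × 9800.0 / 12439.0 ≈ 2095.7 mm.
Far limit Df = s·(H − f)/(H − s) = 2660 × (9821.0 − 21) / (9821.0 − 2660) = 2660 × 9800.0 / 7161.0 ≈ 3640.3 mm.
Depth of field = Df − Dn = 3640.3 − 2095.7 ≈ 1544.6 mm ≈ 1.54 m.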